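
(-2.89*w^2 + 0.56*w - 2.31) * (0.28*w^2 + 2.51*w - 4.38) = -0.8092*w^4 - 7.0971*w^3 + 13.417*w^2 - 8.2509*w + 10.1178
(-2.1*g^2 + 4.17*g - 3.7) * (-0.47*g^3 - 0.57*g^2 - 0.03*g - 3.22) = 0.987*g^5 - 0.7629*g^4 - 0.5749*g^3 + 8.7459*g^2 - 13.3164*g + 11.914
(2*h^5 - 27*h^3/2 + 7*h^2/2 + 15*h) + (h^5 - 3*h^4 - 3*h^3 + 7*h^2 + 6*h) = 3*h^5 - 3*h^4 - 33*h^3/2 + 21*h^2/2 + 21*h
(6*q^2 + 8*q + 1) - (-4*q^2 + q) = 10*q^2 + 7*q + 1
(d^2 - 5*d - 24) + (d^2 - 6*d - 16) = 2*d^2 - 11*d - 40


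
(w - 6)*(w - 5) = w^2 - 11*w + 30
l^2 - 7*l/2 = l*(l - 7/2)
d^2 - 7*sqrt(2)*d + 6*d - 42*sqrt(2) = (d + 6)*(d - 7*sqrt(2))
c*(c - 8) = c^2 - 8*c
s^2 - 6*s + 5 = (s - 5)*(s - 1)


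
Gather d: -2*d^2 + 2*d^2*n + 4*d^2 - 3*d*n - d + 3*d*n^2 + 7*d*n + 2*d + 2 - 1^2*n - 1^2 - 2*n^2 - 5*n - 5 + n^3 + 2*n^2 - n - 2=d^2*(2*n + 2) + d*(3*n^2 + 4*n + 1) + n^3 - 7*n - 6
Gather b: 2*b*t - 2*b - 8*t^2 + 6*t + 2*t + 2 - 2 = b*(2*t - 2) - 8*t^2 + 8*t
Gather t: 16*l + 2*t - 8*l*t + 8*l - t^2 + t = 24*l - t^2 + t*(3 - 8*l)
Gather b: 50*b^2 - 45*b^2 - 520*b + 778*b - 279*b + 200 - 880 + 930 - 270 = 5*b^2 - 21*b - 20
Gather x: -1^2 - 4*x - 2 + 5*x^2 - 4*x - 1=5*x^2 - 8*x - 4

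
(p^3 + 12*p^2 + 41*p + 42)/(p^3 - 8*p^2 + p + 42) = (p^2 + 10*p + 21)/(p^2 - 10*p + 21)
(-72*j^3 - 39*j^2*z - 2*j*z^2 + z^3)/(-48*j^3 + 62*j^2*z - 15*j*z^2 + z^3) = (9*j^2 + 6*j*z + z^2)/(6*j^2 - 7*j*z + z^2)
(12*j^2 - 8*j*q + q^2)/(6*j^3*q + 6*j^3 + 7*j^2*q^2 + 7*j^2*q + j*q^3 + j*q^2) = (12*j^2 - 8*j*q + q^2)/(j*(6*j^2*q + 6*j^2 + 7*j*q^2 + 7*j*q + q^3 + q^2))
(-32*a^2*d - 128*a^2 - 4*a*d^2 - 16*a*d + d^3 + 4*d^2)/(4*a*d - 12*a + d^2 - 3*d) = (-8*a*d - 32*a + d^2 + 4*d)/(d - 3)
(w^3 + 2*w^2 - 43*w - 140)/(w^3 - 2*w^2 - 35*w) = (w + 4)/w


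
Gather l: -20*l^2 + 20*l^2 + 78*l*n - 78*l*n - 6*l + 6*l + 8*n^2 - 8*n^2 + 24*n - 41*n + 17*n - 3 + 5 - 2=0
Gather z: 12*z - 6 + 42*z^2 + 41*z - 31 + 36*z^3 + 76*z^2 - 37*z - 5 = 36*z^3 + 118*z^2 + 16*z - 42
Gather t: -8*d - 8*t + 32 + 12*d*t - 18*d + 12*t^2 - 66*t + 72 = -26*d + 12*t^2 + t*(12*d - 74) + 104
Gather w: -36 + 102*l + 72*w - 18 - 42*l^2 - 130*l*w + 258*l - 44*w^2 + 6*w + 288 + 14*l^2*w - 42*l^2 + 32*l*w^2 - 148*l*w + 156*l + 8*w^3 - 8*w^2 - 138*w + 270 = -84*l^2 + 516*l + 8*w^3 + w^2*(32*l - 52) + w*(14*l^2 - 278*l - 60) + 504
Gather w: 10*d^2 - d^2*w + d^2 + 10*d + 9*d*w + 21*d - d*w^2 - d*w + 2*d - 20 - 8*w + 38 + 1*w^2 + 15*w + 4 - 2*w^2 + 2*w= 11*d^2 + 33*d + w^2*(-d - 1) + w*(-d^2 + 8*d + 9) + 22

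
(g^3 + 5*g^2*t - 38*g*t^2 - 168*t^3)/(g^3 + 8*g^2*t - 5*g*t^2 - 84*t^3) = (-g + 6*t)/(-g + 3*t)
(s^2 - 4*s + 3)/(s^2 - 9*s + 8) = (s - 3)/(s - 8)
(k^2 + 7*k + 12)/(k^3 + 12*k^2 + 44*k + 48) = (k + 3)/(k^2 + 8*k + 12)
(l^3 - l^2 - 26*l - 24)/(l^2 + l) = l - 2 - 24/l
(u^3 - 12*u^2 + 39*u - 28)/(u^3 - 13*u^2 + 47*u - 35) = (u - 4)/(u - 5)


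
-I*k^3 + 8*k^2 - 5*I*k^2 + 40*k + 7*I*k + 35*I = (k + 5)*(k + 7*I)*(-I*k + 1)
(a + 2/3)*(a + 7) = a^2 + 23*a/3 + 14/3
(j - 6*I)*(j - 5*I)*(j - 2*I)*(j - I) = j^4 - 14*I*j^3 - 65*j^2 + 112*I*j + 60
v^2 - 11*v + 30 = (v - 6)*(v - 5)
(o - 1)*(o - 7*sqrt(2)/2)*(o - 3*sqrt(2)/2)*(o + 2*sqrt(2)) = o^4 - 3*sqrt(2)*o^3 - o^3 - 19*o^2/2 + 3*sqrt(2)*o^2 + 19*o/2 + 21*sqrt(2)*o - 21*sqrt(2)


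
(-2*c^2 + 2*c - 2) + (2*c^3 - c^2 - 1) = 2*c^3 - 3*c^2 + 2*c - 3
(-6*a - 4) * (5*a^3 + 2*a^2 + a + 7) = -30*a^4 - 32*a^3 - 14*a^2 - 46*a - 28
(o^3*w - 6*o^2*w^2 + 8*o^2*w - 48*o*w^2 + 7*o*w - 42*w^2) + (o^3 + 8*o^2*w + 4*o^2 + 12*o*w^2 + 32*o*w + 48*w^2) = o^3*w + o^3 - 6*o^2*w^2 + 16*o^2*w + 4*o^2 - 36*o*w^2 + 39*o*w + 6*w^2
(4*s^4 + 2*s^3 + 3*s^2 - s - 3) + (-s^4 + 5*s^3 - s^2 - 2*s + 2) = 3*s^4 + 7*s^3 + 2*s^2 - 3*s - 1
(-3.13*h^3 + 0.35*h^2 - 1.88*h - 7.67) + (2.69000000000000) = -3.13*h^3 + 0.35*h^2 - 1.88*h - 4.98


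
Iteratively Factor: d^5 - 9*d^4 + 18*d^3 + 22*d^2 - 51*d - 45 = (d - 3)*(d^4 - 6*d^3 + 22*d + 15) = (d - 3)*(d + 1)*(d^3 - 7*d^2 + 7*d + 15) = (d - 5)*(d - 3)*(d + 1)*(d^2 - 2*d - 3) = (d - 5)*(d - 3)^2*(d + 1)*(d + 1)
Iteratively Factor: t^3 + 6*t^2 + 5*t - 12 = (t + 4)*(t^2 + 2*t - 3) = (t + 3)*(t + 4)*(t - 1)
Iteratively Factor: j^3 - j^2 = (j)*(j^2 - j) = j^2*(j - 1)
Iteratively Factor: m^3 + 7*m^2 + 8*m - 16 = (m + 4)*(m^2 + 3*m - 4) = (m - 1)*(m + 4)*(m + 4)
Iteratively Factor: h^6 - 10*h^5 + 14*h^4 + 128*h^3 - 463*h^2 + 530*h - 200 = (h - 1)*(h^5 - 9*h^4 + 5*h^3 + 133*h^2 - 330*h + 200) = (h - 2)*(h - 1)*(h^4 - 7*h^3 - 9*h^2 + 115*h - 100) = (h - 2)*(h - 1)^2*(h^3 - 6*h^2 - 15*h + 100) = (h - 5)*(h - 2)*(h - 1)^2*(h^2 - h - 20) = (h - 5)*(h - 2)*(h - 1)^2*(h + 4)*(h - 5)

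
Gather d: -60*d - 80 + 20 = -60*d - 60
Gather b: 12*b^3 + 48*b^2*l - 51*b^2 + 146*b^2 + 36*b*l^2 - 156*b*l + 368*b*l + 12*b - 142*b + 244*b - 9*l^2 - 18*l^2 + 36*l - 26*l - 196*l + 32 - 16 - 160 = 12*b^3 + b^2*(48*l + 95) + b*(36*l^2 + 212*l + 114) - 27*l^2 - 186*l - 144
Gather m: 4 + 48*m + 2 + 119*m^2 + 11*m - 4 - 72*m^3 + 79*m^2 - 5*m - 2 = -72*m^3 + 198*m^2 + 54*m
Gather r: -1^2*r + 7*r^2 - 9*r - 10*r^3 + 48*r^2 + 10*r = -10*r^3 + 55*r^2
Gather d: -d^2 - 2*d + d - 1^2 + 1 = -d^2 - d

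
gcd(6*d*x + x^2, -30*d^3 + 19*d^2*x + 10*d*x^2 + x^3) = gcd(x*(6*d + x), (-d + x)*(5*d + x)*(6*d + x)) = 6*d + x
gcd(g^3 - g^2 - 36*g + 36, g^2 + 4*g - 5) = g - 1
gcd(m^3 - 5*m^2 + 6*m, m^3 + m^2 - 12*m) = m^2 - 3*m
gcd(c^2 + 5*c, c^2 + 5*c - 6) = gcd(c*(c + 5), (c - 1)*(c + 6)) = 1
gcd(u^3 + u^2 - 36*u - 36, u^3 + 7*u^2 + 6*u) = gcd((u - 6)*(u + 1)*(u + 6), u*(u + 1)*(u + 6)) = u^2 + 7*u + 6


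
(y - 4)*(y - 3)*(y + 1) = y^3 - 6*y^2 + 5*y + 12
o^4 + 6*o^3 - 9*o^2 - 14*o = o*(o - 2)*(o + 1)*(o + 7)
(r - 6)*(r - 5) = r^2 - 11*r + 30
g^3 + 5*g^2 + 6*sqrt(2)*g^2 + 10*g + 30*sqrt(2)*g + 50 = (g + 5)*(g + sqrt(2))*(g + 5*sqrt(2))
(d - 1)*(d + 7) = d^2 + 6*d - 7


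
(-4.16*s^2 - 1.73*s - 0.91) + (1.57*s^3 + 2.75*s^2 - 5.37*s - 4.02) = 1.57*s^3 - 1.41*s^2 - 7.1*s - 4.93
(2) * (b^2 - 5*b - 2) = 2*b^2 - 10*b - 4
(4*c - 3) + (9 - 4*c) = 6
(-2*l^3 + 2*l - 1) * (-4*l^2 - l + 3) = 8*l^5 + 2*l^4 - 14*l^3 + 2*l^2 + 7*l - 3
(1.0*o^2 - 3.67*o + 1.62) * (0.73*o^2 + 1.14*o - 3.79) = 0.73*o^4 - 1.5391*o^3 - 6.7912*o^2 + 15.7561*o - 6.1398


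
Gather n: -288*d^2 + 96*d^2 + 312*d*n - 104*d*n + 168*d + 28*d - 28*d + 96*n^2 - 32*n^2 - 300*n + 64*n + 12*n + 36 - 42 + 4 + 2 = -192*d^2 + 168*d + 64*n^2 + n*(208*d - 224)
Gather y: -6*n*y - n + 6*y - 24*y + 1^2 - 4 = -n + y*(-6*n - 18) - 3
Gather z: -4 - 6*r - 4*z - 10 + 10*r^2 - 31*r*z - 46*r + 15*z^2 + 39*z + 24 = 10*r^2 - 52*r + 15*z^2 + z*(35 - 31*r) + 10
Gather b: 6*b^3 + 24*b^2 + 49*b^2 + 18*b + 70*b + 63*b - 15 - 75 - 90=6*b^3 + 73*b^2 + 151*b - 180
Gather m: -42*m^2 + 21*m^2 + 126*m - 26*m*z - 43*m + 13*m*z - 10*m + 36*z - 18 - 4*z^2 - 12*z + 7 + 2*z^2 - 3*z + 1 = -21*m^2 + m*(73 - 13*z) - 2*z^2 + 21*z - 10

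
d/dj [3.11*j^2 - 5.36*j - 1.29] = 6.22*j - 5.36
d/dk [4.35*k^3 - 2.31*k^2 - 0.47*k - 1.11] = 13.05*k^2 - 4.62*k - 0.47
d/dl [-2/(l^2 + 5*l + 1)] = 2*(2*l + 5)/(l^2 + 5*l + 1)^2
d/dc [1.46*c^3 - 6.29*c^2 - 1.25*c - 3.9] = 4.38*c^2 - 12.58*c - 1.25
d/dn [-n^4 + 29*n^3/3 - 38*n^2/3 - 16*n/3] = -4*n^3 + 29*n^2 - 76*n/3 - 16/3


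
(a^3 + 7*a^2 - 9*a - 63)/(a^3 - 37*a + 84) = (a + 3)/(a - 4)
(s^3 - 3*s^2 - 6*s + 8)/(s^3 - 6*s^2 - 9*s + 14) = (s - 4)/(s - 7)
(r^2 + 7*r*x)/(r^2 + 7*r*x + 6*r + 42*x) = r/(r + 6)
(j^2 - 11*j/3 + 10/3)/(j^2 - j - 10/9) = 3*(j - 2)/(3*j + 2)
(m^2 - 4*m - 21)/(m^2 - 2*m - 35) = (m + 3)/(m + 5)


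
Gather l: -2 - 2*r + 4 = 2 - 2*r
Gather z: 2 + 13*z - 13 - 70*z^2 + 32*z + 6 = -70*z^2 + 45*z - 5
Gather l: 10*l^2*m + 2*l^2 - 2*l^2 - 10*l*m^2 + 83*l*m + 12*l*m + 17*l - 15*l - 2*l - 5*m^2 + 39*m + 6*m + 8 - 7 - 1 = 10*l^2*m + l*(-10*m^2 + 95*m) - 5*m^2 + 45*m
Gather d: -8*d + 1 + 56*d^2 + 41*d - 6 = 56*d^2 + 33*d - 5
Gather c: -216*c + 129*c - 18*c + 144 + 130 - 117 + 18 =175 - 105*c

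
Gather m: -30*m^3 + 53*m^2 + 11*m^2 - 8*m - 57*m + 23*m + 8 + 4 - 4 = -30*m^3 + 64*m^2 - 42*m + 8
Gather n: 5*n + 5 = 5*n + 5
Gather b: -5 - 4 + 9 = 0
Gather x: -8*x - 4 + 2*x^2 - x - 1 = 2*x^2 - 9*x - 5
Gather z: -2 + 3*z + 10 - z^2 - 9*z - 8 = -z^2 - 6*z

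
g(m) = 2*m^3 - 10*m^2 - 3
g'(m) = 6*m^2 - 20*m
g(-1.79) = -46.51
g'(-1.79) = 55.02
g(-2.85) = -130.52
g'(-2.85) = 105.74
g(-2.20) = -72.70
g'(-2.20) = 73.04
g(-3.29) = -182.46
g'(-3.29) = 130.74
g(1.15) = -13.18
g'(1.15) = -15.06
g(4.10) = -33.26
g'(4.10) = 18.86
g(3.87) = -36.85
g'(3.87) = 12.46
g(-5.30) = -581.65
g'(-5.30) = 274.54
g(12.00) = 2013.00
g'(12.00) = 624.00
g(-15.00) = -9003.00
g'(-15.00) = 1650.00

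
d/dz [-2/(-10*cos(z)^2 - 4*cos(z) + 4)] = 2*(5*cos(z) + 1)*sin(z)/(5*cos(z)^2 + 2*cos(z) - 2)^2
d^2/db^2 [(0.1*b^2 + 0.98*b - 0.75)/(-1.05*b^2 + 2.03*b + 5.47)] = (-1.11022302462516e-16*b^4 - 2.5872*b^3 + 1.51514999999999*b^2 - 43.36353*b + 30.576456)/(1.157625*b^6 - 6.714225*b^5 - 5.11119*b^4 + 61.590403*b^3 + 26.626866*b^2 - 182.218281*b - 163.667323)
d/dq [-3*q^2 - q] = -6*q - 1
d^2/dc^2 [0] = 0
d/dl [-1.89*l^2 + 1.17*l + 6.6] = 1.17 - 3.78*l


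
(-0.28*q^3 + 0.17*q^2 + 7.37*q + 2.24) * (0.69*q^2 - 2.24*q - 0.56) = -0.1932*q^5 + 0.7445*q^4 + 4.8613*q^3 - 15.0584*q^2 - 9.1448*q - 1.2544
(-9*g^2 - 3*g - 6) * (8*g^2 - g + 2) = -72*g^4 - 15*g^3 - 63*g^2 - 12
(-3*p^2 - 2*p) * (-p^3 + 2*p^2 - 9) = 3*p^5 - 4*p^4 - 4*p^3 + 27*p^2 + 18*p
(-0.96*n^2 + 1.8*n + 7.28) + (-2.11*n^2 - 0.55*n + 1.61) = -3.07*n^2 + 1.25*n + 8.89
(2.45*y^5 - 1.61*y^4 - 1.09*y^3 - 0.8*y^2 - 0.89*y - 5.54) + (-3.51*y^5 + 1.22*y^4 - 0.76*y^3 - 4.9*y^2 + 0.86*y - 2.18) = -1.06*y^5 - 0.39*y^4 - 1.85*y^3 - 5.7*y^2 - 0.03*y - 7.72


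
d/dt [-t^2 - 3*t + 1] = -2*t - 3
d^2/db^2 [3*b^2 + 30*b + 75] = 6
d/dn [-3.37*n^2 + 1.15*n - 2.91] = 1.15 - 6.74*n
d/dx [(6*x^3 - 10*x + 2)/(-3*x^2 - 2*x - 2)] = 6*(-3*x^4 - 4*x^3 - 11*x^2 + 2*x + 4)/(9*x^4 + 12*x^3 + 16*x^2 + 8*x + 4)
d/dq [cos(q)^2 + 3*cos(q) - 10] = -(2*cos(q) + 3)*sin(q)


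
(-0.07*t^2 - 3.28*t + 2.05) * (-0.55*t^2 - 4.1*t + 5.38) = 0.0385*t^4 + 2.091*t^3 + 11.9439*t^2 - 26.0514*t + 11.029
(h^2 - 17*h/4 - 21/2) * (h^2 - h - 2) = h^4 - 21*h^3/4 - 33*h^2/4 + 19*h + 21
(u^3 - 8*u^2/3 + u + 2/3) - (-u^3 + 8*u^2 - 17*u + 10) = 2*u^3 - 32*u^2/3 + 18*u - 28/3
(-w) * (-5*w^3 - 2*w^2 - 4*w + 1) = 5*w^4 + 2*w^3 + 4*w^2 - w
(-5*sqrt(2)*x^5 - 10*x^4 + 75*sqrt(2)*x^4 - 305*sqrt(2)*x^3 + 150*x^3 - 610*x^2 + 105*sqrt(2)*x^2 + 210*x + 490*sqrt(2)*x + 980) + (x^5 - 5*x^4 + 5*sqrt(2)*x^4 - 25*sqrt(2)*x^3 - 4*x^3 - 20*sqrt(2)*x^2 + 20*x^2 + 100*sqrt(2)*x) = -5*sqrt(2)*x^5 + x^5 - 15*x^4 + 80*sqrt(2)*x^4 - 330*sqrt(2)*x^3 + 146*x^3 - 590*x^2 + 85*sqrt(2)*x^2 + 210*x + 590*sqrt(2)*x + 980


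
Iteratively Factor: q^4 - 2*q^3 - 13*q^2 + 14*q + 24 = (q - 4)*(q^3 + 2*q^2 - 5*q - 6) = (q - 4)*(q + 1)*(q^2 + q - 6) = (q - 4)*(q + 1)*(q + 3)*(q - 2)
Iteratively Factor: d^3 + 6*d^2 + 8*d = (d)*(d^2 + 6*d + 8) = d*(d + 4)*(d + 2)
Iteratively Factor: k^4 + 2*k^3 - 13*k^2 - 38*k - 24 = (k + 1)*(k^3 + k^2 - 14*k - 24) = (k + 1)*(k + 3)*(k^2 - 2*k - 8) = (k + 1)*(k + 2)*(k + 3)*(k - 4)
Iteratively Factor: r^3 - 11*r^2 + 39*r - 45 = (r - 3)*(r^2 - 8*r + 15) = (r - 3)^2*(r - 5)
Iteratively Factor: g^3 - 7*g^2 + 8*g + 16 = (g - 4)*(g^2 - 3*g - 4) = (g - 4)^2*(g + 1)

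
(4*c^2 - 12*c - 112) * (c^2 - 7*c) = 4*c^4 - 40*c^3 - 28*c^2 + 784*c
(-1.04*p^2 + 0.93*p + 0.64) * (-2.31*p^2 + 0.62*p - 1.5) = 2.4024*p^4 - 2.7931*p^3 + 0.6582*p^2 - 0.9982*p - 0.96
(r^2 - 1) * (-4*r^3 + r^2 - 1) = -4*r^5 + r^4 + 4*r^3 - 2*r^2 + 1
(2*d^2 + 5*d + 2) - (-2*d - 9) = 2*d^2 + 7*d + 11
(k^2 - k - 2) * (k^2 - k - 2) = k^4 - 2*k^3 - 3*k^2 + 4*k + 4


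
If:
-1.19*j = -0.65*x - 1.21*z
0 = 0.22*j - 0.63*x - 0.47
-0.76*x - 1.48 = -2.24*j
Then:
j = 0.46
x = -0.58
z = 0.77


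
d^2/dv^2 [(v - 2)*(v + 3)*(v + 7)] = 6*v + 16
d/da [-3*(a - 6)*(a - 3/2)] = 45/2 - 6*a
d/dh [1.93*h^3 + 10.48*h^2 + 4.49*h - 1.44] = 5.79*h^2 + 20.96*h + 4.49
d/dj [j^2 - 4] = 2*j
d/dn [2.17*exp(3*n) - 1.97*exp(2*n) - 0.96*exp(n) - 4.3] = (6.51*exp(2*n) - 3.94*exp(n) - 0.96)*exp(n)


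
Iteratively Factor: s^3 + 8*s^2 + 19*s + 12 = (s + 1)*(s^2 + 7*s + 12) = (s + 1)*(s + 4)*(s + 3)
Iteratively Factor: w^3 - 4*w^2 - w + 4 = (w - 4)*(w^2 - 1) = (w - 4)*(w - 1)*(w + 1)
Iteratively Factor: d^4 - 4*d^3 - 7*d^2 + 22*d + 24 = (d + 2)*(d^3 - 6*d^2 + 5*d + 12) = (d - 4)*(d + 2)*(d^2 - 2*d - 3) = (d - 4)*(d + 1)*(d + 2)*(d - 3)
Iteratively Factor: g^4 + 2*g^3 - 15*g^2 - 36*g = (g + 3)*(g^3 - g^2 - 12*g) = (g + 3)^2*(g^2 - 4*g) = g*(g + 3)^2*(g - 4)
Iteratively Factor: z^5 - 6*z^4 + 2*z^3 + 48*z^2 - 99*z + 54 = (z - 3)*(z^4 - 3*z^3 - 7*z^2 + 27*z - 18) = (z - 3)*(z - 2)*(z^3 - z^2 - 9*z + 9) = (z - 3)*(z - 2)*(z + 3)*(z^2 - 4*z + 3) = (z - 3)*(z - 2)*(z - 1)*(z + 3)*(z - 3)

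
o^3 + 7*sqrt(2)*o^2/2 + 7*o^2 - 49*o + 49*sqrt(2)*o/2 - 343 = (o + 7)*(o - 7*sqrt(2)/2)*(o + 7*sqrt(2))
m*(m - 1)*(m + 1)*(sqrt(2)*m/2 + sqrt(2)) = sqrt(2)*m^4/2 + sqrt(2)*m^3 - sqrt(2)*m^2/2 - sqrt(2)*m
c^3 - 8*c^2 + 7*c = c*(c - 7)*(c - 1)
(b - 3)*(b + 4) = b^2 + b - 12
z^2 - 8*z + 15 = (z - 5)*(z - 3)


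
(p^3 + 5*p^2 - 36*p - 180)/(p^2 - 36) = p + 5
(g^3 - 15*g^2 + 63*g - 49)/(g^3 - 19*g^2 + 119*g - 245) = (g - 1)/(g - 5)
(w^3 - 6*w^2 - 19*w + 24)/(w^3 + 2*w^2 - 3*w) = (w - 8)/w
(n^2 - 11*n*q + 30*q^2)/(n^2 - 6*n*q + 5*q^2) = (-n + 6*q)/(-n + q)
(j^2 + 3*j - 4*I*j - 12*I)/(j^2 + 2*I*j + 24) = (j + 3)/(j + 6*I)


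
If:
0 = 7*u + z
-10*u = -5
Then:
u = 1/2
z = -7/2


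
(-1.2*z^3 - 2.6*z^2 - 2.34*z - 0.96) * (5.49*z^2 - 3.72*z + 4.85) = -6.588*z^5 - 9.81*z^4 - 8.9946*z^3 - 9.1756*z^2 - 7.7778*z - 4.656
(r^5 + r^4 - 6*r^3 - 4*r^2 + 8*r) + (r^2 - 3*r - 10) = r^5 + r^4 - 6*r^3 - 3*r^2 + 5*r - 10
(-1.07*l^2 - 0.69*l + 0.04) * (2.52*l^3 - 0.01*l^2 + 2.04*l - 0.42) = -2.6964*l^5 - 1.7281*l^4 - 2.0751*l^3 - 0.9586*l^2 + 0.3714*l - 0.0168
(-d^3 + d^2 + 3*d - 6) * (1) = -d^3 + d^2 + 3*d - 6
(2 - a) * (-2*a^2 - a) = 2*a^3 - 3*a^2 - 2*a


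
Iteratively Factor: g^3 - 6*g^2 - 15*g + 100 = (g - 5)*(g^2 - g - 20) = (g - 5)^2*(g + 4)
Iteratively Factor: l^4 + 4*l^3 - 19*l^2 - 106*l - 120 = (l + 4)*(l^3 - 19*l - 30) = (l - 5)*(l + 4)*(l^2 + 5*l + 6) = (l - 5)*(l + 3)*(l + 4)*(l + 2)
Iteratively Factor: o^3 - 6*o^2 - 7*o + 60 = (o - 4)*(o^2 - 2*o - 15) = (o - 5)*(o - 4)*(o + 3)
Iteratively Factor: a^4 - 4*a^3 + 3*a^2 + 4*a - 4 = (a - 1)*(a^3 - 3*a^2 + 4) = (a - 2)*(a - 1)*(a^2 - a - 2) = (a - 2)^2*(a - 1)*(a + 1)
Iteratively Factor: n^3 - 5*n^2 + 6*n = (n - 2)*(n^2 - 3*n) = n*(n - 2)*(n - 3)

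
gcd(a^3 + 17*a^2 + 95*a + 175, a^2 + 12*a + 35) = a^2 + 12*a + 35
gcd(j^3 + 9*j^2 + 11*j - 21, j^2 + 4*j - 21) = j + 7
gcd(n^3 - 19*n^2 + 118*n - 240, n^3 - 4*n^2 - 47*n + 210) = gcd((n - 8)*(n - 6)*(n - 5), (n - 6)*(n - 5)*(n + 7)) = n^2 - 11*n + 30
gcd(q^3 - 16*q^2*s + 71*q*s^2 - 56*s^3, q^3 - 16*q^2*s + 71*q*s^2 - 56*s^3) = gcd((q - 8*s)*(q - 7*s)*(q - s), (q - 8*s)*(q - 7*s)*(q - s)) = q^3 - 16*q^2*s + 71*q*s^2 - 56*s^3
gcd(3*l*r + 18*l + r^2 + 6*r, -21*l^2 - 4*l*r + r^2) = 3*l + r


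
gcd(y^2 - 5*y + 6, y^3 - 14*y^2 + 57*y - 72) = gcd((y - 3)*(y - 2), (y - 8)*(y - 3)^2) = y - 3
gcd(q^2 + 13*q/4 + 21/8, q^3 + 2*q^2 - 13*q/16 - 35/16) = q + 7/4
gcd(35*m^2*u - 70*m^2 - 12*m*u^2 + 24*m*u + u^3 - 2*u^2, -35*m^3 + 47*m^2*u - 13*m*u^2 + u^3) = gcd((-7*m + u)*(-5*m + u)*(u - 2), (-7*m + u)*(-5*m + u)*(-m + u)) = 35*m^2 - 12*m*u + u^2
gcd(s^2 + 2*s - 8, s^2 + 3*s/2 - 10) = s + 4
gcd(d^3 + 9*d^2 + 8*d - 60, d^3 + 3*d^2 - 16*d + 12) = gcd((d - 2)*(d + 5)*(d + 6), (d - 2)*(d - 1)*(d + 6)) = d^2 + 4*d - 12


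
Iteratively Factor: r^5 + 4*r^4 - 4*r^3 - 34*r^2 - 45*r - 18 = (r + 2)*(r^4 + 2*r^3 - 8*r^2 - 18*r - 9) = (r - 3)*(r + 2)*(r^3 + 5*r^2 + 7*r + 3) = (r - 3)*(r + 1)*(r + 2)*(r^2 + 4*r + 3) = (r - 3)*(r + 1)^2*(r + 2)*(r + 3)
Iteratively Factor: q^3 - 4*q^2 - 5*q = (q)*(q^2 - 4*q - 5) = q*(q + 1)*(q - 5)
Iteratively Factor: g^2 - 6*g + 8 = (g - 4)*(g - 2)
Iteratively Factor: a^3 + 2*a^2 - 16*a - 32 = (a - 4)*(a^2 + 6*a + 8) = (a - 4)*(a + 2)*(a + 4)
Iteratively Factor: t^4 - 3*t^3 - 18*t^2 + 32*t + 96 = (t - 4)*(t^3 + t^2 - 14*t - 24) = (t - 4)*(t + 3)*(t^2 - 2*t - 8) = (t - 4)^2*(t + 3)*(t + 2)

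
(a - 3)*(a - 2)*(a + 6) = a^3 + a^2 - 24*a + 36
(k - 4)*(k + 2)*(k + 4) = k^3 + 2*k^2 - 16*k - 32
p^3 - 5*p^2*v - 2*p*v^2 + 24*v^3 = (p - 4*v)*(p - 3*v)*(p + 2*v)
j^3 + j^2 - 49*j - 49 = (j - 7)*(j + 1)*(j + 7)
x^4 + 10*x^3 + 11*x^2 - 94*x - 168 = (x - 3)*(x + 2)*(x + 4)*(x + 7)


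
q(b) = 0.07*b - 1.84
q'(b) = 0.0700000000000000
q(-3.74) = -2.10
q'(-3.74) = 0.07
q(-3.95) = -2.12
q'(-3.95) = 0.07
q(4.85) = -1.50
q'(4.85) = 0.07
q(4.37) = -1.53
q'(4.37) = 0.07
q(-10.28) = -2.56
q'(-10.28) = 0.07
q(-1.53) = -1.95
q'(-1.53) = 0.07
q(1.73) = -1.72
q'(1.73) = 0.07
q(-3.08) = -2.06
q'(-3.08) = 0.07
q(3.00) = -1.63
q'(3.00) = 0.07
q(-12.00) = -2.68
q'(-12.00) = 0.07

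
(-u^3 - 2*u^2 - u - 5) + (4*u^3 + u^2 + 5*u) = 3*u^3 - u^2 + 4*u - 5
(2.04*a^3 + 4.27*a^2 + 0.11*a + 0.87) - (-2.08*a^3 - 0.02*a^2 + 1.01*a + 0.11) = 4.12*a^3 + 4.29*a^2 - 0.9*a + 0.76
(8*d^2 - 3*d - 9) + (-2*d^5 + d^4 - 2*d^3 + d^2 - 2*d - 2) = -2*d^5 + d^4 - 2*d^3 + 9*d^2 - 5*d - 11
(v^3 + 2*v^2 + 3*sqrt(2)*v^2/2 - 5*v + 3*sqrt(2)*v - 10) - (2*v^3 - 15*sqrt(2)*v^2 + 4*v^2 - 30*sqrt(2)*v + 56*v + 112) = -v^3 - 2*v^2 + 33*sqrt(2)*v^2/2 - 61*v + 33*sqrt(2)*v - 122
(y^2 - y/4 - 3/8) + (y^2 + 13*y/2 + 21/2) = 2*y^2 + 25*y/4 + 81/8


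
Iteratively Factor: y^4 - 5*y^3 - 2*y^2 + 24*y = (y - 4)*(y^3 - y^2 - 6*y) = y*(y - 4)*(y^2 - y - 6) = y*(y - 4)*(y - 3)*(y + 2)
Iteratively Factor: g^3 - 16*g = (g - 4)*(g^2 + 4*g) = (g - 4)*(g + 4)*(g)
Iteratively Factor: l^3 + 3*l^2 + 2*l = (l + 1)*(l^2 + 2*l) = (l + 1)*(l + 2)*(l)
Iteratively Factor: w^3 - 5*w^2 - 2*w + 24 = (w - 3)*(w^2 - 2*w - 8) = (w - 3)*(w + 2)*(w - 4)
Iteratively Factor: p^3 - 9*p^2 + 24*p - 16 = (p - 1)*(p^2 - 8*p + 16) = (p - 4)*(p - 1)*(p - 4)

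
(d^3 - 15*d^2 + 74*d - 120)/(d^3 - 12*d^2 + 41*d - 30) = (d - 4)/(d - 1)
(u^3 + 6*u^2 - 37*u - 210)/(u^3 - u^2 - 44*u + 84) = (u + 5)/(u - 2)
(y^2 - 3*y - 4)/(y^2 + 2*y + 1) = (y - 4)/(y + 1)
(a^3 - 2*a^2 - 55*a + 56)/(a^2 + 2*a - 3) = (a^2 - a - 56)/(a + 3)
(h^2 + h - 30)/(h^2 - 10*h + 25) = (h + 6)/(h - 5)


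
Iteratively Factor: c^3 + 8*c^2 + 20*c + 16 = (c + 2)*(c^2 + 6*c + 8) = (c + 2)*(c + 4)*(c + 2)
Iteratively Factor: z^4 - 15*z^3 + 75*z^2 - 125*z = (z - 5)*(z^3 - 10*z^2 + 25*z) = z*(z - 5)*(z^2 - 10*z + 25) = z*(z - 5)^2*(z - 5)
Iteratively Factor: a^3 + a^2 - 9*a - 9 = (a + 3)*(a^2 - 2*a - 3) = (a - 3)*(a + 3)*(a + 1)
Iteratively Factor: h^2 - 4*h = (h - 4)*(h)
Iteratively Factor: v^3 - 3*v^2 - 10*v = (v + 2)*(v^2 - 5*v) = v*(v + 2)*(v - 5)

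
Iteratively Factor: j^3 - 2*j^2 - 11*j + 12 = (j - 1)*(j^2 - j - 12) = (j - 4)*(j - 1)*(j + 3)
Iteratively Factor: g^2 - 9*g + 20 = (g - 5)*(g - 4)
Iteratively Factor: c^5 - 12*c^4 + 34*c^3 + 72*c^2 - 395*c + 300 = (c - 4)*(c^4 - 8*c^3 + 2*c^2 + 80*c - 75) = (c - 4)*(c - 1)*(c^3 - 7*c^2 - 5*c + 75) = (c - 5)*(c - 4)*(c - 1)*(c^2 - 2*c - 15) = (c - 5)^2*(c - 4)*(c - 1)*(c + 3)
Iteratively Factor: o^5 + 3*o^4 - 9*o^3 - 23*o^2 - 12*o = (o - 3)*(o^4 + 6*o^3 + 9*o^2 + 4*o) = o*(o - 3)*(o^3 + 6*o^2 + 9*o + 4) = o*(o - 3)*(o + 4)*(o^2 + 2*o + 1) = o*(o - 3)*(o + 1)*(o + 4)*(o + 1)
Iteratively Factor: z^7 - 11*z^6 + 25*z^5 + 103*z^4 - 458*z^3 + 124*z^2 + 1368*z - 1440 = (z + 2)*(z^6 - 13*z^5 + 51*z^4 + z^3 - 460*z^2 + 1044*z - 720) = (z - 5)*(z + 2)*(z^5 - 8*z^4 + 11*z^3 + 56*z^2 - 180*z + 144) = (z - 5)*(z - 2)*(z + 2)*(z^4 - 6*z^3 - z^2 + 54*z - 72) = (z - 5)*(z - 2)^2*(z + 2)*(z^3 - 4*z^2 - 9*z + 36) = (z - 5)*(z - 3)*(z - 2)^2*(z + 2)*(z^2 - z - 12) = (z - 5)*(z - 4)*(z - 3)*(z - 2)^2*(z + 2)*(z + 3)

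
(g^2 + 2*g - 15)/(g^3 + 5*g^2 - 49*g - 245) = (g - 3)/(g^2 - 49)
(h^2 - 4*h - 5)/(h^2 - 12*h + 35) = (h + 1)/(h - 7)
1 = 1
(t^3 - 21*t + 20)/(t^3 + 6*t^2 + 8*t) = (t^3 - 21*t + 20)/(t*(t^2 + 6*t + 8))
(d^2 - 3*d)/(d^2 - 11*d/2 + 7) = 2*d*(d - 3)/(2*d^2 - 11*d + 14)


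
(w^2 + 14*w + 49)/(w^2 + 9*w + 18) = (w^2 + 14*w + 49)/(w^2 + 9*w + 18)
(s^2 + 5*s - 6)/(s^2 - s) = (s + 6)/s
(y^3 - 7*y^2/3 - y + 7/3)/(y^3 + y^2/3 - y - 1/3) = (3*y - 7)/(3*y + 1)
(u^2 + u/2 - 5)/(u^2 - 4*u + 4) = (u + 5/2)/(u - 2)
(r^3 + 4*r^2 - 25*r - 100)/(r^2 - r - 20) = r + 5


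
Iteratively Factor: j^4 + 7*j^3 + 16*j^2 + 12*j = (j + 3)*(j^3 + 4*j^2 + 4*j) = (j + 2)*(j + 3)*(j^2 + 2*j) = j*(j + 2)*(j + 3)*(j + 2)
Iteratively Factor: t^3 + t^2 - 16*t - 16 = (t - 4)*(t^2 + 5*t + 4) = (t - 4)*(t + 4)*(t + 1)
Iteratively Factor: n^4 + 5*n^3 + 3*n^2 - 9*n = (n + 3)*(n^3 + 2*n^2 - 3*n) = (n + 3)^2*(n^2 - n) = n*(n + 3)^2*(n - 1)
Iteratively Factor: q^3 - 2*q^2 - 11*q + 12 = (q + 3)*(q^2 - 5*q + 4) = (q - 1)*(q + 3)*(q - 4)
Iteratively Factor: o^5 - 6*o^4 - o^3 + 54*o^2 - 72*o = (o)*(o^4 - 6*o^3 - o^2 + 54*o - 72) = o*(o - 3)*(o^3 - 3*o^2 - 10*o + 24) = o*(o - 3)*(o - 2)*(o^2 - o - 12) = o*(o - 4)*(o - 3)*(o - 2)*(o + 3)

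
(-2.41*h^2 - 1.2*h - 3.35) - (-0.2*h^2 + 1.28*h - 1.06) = -2.21*h^2 - 2.48*h - 2.29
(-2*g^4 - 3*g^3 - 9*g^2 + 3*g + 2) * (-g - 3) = 2*g^5 + 9*g^4 + 18*g^3 + 24*g^2 - 11*g - 6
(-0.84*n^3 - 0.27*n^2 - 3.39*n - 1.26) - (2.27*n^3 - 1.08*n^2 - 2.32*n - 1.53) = -3.11*n^3 + 0.81*n^2 - 1.07*n + 0.27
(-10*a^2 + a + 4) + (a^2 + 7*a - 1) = -9*a^2 + 8*a + 3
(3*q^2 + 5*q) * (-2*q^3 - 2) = -6*q^5 - 10*q^4 - 6*q^2 - 10*q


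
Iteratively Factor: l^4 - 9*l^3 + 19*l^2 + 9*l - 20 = (l - 5)*(l^3 - 4*l^2 - l + 4) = (l - 5)*(l + 1)*(l^2 - 5*l + 4) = (l - 5)*(l - 1)*(l + 1)*(l - 4)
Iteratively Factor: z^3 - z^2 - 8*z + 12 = (z - 2)*(z^2 + z - 6) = (z - 2)*(z + 3)*(z - 2)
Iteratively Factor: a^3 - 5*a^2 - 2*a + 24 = (a + 2)*(a^2 - 7*a + 12) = (a - 3)*(a + 2)*(a - 4)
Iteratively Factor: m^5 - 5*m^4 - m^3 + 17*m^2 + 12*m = (m)*(m^4 - 5*m^3 - m^2 + 17*m + 12) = m*(m - 4)*(m^3 - m^2 - 5*m - 3) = m*(m - 4)*(m + 1)*(m^2 - 2*m - 3) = m*(m - 4)*(m - 3)*(m + 1)*(m + 1)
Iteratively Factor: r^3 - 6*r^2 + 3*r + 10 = (r - 2)*(r^2 - 4*r - 5) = (r - 2)*(r + 1)*(r - 5)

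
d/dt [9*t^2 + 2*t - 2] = 18*t + 2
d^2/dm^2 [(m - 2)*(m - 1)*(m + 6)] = 6*m + 6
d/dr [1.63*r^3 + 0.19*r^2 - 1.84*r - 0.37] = 4.89*r^2 + 0.38*r - 1.84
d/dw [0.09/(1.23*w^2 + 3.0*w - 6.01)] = (-0.2214*w - 0.27)/(1.23*w^2 + 3.0*w - 6.01)^2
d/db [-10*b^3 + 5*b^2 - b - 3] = -30*b^2 + 10*b - 1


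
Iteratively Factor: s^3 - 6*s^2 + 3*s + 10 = (s - 5)*(s^2 - s - 2) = (s - 5)*(s + 1)*(s - 2)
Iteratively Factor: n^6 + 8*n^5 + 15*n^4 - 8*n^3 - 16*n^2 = (n + 4)*(n^5 + 4*n^4 - n^3 - 4*n^2) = n*(n + 4)*(n^4 + 4*n^3 - n^2 - 4*n) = n*(n + 4)^2*(n^3 - n) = n*(n + 1)*(n + 4)^2*(n^2 - n) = n^2*(n + 1)*(n + 4)^2*(n - 1)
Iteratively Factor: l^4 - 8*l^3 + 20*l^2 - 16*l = (l - 4)*(l^3 - 4*l^2 + 4*l) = (l - 4)*(l - 2)*(l^2 - 2*l) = l*(l - 4)*(l - 2)*(l - 2)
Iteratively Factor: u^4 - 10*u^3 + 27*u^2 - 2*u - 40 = (u - 5)*(u^3 - 5*u^2 + 2*u + 8) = (u - 5)*(u + 1)*(u^2 - 6*u + 8) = (u - 5)*(u - 2)*(u + 1)*(u - 4)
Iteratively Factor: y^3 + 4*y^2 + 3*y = (y)*(y^2 + 4*y + 3) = y*(y + 1)*(y + 3)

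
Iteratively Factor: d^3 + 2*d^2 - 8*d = (d + 4)*(d^2 - 2*d) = (d - 2)*(d + 4)*(d)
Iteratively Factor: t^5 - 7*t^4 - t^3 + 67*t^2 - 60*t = (t - 5)*(t^4 - 2*t^3 - 11*t^2 + 12*t) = (t - 5)*(t + 3)*(t^3 - 5*t^2 + 4*t) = (t - 5)*(t - 4)*(t + 3)*(t^2 - t) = (t - 5)*(t - 4)*(t - 1)*(t + 3)*(t)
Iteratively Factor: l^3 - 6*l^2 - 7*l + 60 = (l - 5)*(l^2 - l - 12) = (l - 5)*(l - 4)*(l + 3)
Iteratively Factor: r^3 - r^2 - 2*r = (r)*(r^2 - r - 2) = r*(r - 2)*(r + 1)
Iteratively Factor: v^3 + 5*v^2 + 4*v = (v)*(v^2 + 5*v + 4) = v*(v + 1)*(v + 4)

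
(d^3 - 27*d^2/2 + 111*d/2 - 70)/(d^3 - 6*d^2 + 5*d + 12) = (2*d^2 - 19*d + 35)/(2*(d^2 - 2*d - 3))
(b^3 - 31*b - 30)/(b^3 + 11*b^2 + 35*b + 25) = (b - 6)/(b + 5)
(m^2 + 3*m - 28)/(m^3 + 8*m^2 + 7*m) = (m - 4)/(m*(m + 1))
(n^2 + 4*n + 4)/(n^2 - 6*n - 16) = (n + 2)/(n - 8)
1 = 1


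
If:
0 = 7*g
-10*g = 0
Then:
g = 0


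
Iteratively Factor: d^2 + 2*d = (d + 2)*(d)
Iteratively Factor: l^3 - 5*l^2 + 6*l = (l - 3)*(l^2 - 2*l) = l*(l - 3)*(l - 2)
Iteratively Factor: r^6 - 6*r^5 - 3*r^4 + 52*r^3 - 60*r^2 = (r - 2)*(r^5 - 4*r^4 - 11*r^3 + 30*r^2) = (r - 2)*(r + 3)*(r^4 - 7*r^3 + 10*r^2) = r*(r - 2)*(r + 3)*(r^3 - 7*r^2 + 10*r) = r*(r - 2)^2*(r + 3)*(r^2 - 5*r) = r^2*(r - 2)^2*(r + 3)*(r - 5)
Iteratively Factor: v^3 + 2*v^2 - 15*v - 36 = (v + 3)*(v^2 - v - 12) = (v + 3)^2*(v - 4)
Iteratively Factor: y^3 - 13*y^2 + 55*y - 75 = (y - 3)*(y^2 - 10*y + 25) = (y - 5)*(y - 3)*(y - 5)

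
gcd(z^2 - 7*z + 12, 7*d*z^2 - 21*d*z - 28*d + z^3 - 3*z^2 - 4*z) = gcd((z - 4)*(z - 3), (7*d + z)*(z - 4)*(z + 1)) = z - 4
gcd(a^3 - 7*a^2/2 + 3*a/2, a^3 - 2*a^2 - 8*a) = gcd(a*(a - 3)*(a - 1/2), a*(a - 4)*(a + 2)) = a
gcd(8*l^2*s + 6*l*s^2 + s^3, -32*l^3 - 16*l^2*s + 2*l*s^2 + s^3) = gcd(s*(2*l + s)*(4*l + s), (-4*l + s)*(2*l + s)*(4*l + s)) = 8*l^2 + 6*l*s + s^2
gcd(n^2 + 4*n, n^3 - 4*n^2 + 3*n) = n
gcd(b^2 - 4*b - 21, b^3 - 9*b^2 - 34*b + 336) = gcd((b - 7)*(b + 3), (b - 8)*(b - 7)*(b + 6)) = b - 7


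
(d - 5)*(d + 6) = d^2 + d - 30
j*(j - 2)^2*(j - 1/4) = j^4 - 17*j^3/4 + 5*j^2 - j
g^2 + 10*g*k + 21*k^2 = (g + 3*k)*(g + 7*k)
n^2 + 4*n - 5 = (n - 1)*(n + 5)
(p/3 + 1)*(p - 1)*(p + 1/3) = p^3/3 + 7*p^2/9 - 7*p/9 - 1/3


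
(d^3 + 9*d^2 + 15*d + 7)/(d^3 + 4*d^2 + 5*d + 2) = (d + 7)/(d + 2)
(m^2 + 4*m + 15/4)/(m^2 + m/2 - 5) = (m + 3/2)/(m - 2)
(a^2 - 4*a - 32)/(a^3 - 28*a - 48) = (a - 8)/(a^2 - 4*a - 12)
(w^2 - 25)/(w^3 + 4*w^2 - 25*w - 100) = 1/(w + 4)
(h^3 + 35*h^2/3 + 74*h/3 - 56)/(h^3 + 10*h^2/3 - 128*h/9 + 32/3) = 3*(h + 7)/(3*h - 4)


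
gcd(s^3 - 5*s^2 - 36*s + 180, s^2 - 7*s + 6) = s - 6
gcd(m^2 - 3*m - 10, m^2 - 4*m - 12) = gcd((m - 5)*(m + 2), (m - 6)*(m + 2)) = m + 2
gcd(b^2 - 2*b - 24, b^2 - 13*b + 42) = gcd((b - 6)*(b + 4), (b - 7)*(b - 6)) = b - 6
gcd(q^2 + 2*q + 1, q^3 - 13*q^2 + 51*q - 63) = 1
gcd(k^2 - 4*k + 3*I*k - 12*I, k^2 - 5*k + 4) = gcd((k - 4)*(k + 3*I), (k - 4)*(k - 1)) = k - 4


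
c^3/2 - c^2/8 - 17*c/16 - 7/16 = (c/2 + 1/4)*(c - 7/4)*(c + 1)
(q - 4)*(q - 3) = q^2 - 7*q + 12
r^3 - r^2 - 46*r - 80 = (r - 8)*(r + 2)*(r + 5)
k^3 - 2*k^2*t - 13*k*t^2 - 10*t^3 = (k - 5*t)*(k + t)*(k + 2*t)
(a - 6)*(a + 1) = a^2 - 5*a - 6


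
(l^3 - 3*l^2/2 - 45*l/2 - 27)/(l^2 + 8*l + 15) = (l^2 - 9*l/2 - 9)/(l + 5)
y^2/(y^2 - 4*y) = y/(y - 4)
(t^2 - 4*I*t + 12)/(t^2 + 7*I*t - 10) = (t - 6*I)/(t + 5*I)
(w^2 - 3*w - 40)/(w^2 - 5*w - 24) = (w + 5)/(w + 3)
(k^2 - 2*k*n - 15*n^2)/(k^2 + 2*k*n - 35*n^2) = (k + 3*n)/(k + 7*n)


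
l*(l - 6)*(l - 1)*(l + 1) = l^4 - 6*l^3 - l^2 + 6*l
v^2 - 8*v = v*(v - 8)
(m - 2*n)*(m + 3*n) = m^2 + m*n - 6*n^2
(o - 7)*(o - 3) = o^2 - 10*o + 21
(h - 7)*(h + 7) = h^2 - 49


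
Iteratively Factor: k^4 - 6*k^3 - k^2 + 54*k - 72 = (k - 3)*(k^3 - 3*k^2 - 10*k + 24) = (k - 4)*(k - 3)*(k^2 + k - 6) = (k - 4)*(k - 3)*(k + 3)*(k - 2)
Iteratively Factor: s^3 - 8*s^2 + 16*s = (s - 4)*(s^2 - 4*s) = s*(s - 4)*(s - 4)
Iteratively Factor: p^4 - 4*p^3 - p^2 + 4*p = (p - 1)*(p^3 - 3*p^2 - 4*p) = (p - 4)*(p - 1)*(p^2 + p) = p*(p - 4)*(p - 1)*(p + 1)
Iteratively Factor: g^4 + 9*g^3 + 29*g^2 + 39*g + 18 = (g + 1)*(g^3 + 8*g^2 + 21*g + 18) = (g + 1)*(g + 2)*(g^2 + 6*g + 9) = (g + 1)*(g + 2)*(g + 3)*(g + 3)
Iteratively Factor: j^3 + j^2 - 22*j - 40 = (j + 4)*(j^2 - 3*j - 10) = (j - 5)*(j + 4)*(j + 2)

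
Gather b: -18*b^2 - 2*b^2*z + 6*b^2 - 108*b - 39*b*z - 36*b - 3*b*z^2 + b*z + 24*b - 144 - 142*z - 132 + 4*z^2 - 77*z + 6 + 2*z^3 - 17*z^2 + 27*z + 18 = b^2*(-2*z - 12) + b*(-3*z^2 - 38*z - 120) + 2*z^3 - 13*z^2 - 192*z - 252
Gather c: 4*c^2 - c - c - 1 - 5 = 4*c^2 - 2*c - 6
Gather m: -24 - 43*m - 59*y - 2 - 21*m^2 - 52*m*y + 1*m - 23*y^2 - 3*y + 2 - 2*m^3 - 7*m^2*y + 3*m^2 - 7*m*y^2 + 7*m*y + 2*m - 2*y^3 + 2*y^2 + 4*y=-2*m^3 + m^2*(-7*y - 18) + m*(-7*y^2 - 45*y - 40) - 2*y^3 - 21*y^2 - 58*y - 24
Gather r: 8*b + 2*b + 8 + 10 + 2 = 10*b + 20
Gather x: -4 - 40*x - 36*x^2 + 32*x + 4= -36*x^2 - 8*x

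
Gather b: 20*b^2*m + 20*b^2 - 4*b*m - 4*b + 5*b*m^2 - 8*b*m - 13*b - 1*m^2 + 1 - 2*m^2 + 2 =b^2*(20*m + 20) + b*(5*m^2 - 12*m - 17) - 3*m^2 + 3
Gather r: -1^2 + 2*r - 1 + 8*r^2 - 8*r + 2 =8*r^2 - 6*r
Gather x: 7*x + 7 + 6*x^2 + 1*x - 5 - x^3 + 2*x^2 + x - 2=-x^3 + 8*x^2 + 9*x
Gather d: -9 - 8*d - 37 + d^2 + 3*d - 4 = d^2 - 5*d - 50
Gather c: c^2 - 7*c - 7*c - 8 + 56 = c^2 - 14*c + 48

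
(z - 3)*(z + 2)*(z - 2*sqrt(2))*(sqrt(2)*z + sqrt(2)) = sqrt(2)*z^4 - 4*z^3 - 7*sqrt(2)*z^2 - 6*sqrt(2)*z + 28*z + 24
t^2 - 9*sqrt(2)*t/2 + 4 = (t - 4*sqrt(2))*(t - sqrt(2)/2)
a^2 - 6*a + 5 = (a - 5)*(a - 1)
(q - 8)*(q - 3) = q^2 - 11*q + 24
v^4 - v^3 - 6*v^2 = v^2*(v - 3)*(v + 2)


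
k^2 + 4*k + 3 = (k + 1)*(k + 3)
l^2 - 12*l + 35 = (l - 7)*(l - 5)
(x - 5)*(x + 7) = x^2 + 2*x - 35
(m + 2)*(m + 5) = m^2 + 7*m + 10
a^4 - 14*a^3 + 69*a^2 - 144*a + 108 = (a - 6)*(a - 3)^2*(a - 2)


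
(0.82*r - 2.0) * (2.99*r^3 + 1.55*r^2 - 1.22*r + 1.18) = 2.4518*r^4 - 4.709*r^3 - 4.1004*r^2 + 3.4076*r - 2.36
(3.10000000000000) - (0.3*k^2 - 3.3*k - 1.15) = -0.3*k^2 + 3.3*k + 4.25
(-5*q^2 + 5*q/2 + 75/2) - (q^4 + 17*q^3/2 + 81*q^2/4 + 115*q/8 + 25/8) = -q^4 - 17*q^3/2 - 101*q^2/4 - 95*q/8 + 275/8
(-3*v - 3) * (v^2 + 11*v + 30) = -3*v^3 - 36*v^2 - 123*v - 90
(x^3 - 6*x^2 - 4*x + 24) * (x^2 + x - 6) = x^5 - 5*x^4 - 16*x^3 + 56*x^2 + 48*x - 144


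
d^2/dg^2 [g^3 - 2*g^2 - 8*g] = 6*g - 4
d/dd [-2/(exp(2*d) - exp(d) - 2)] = (4*exp(d) - 2)*exp(d)/(-exp(2*d) + exp(d) + 2)^2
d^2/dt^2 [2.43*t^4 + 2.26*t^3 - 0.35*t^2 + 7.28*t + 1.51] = 29.16*t^2 + 13.56*t - 0.7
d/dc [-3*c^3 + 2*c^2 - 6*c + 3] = -9*c^2 + 4*c - 6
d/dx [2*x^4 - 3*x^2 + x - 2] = 8*x^3 - 6*x + 1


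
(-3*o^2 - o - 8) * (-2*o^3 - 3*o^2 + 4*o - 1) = 6*o^5 + 11*o^4 + 7*o^3 + 23*o^2 - 31*o + 8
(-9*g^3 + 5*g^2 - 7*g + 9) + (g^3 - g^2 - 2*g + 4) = -8*g^3 + 4*g^2 - 9*g + 13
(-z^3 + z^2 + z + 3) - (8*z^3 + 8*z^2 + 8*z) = -9*z^3 - 7*z^2 - 7*z + 3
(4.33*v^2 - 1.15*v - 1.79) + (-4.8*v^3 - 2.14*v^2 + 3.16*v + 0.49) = -4.8*v^3 + 2.19*v^2 + 2.01*v - 1.3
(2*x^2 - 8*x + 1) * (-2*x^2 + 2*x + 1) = -4*x^4 + 20*x^3 - 16*x^2 - 6*x + 1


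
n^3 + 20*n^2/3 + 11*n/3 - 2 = (n - 1/3)*(n + 1)*(n + 6)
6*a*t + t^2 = t*(6*a + t)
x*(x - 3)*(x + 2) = x^3 - x^2 - 6*x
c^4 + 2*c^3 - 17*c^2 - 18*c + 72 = (c - 3)*(c - 2)*(c + 3)*(c + 4)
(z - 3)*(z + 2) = z^2 - z - 6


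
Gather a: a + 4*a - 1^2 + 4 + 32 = 5*a + 35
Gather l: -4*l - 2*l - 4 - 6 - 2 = -6*l - 12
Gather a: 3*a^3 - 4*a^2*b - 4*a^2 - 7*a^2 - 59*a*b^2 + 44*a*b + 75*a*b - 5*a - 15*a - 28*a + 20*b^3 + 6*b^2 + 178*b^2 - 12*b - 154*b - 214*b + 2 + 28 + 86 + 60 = 3*a^3 + a^2*(-4*b - 11) + a*(-59*b^2 + 119*b - 48) + 20*b^3 + 184*b^2 - 380*b + 176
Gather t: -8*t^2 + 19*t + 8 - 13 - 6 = -8*t^2 + 19*t - 11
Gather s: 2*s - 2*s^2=-2*s^2 + 2*s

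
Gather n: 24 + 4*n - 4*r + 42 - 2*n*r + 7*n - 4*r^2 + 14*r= n*(11 - 2*r) - 4*r^2 + 10*r + 66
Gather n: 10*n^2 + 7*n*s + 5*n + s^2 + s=10*n^2 + n*(7*s + 5) + s^2 + s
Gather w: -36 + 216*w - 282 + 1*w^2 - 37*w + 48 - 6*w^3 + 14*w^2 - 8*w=-6*w^3 + 15*w^2 + 171*w - 270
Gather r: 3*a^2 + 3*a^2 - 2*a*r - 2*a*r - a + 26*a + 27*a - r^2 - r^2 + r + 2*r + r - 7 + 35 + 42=6*a^2 + 52*a - 2*r^2 + r*(4 - 4*a) + 70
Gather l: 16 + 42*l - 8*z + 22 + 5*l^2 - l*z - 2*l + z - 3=5*l^2 + l*(40 - z) - 7*z + 35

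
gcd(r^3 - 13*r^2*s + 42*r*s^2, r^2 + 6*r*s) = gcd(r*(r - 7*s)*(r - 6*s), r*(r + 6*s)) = r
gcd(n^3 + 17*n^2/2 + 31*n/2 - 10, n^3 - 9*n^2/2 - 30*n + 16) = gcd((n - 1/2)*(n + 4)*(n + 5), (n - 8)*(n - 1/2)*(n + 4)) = n^2 + 7*n/2 - 2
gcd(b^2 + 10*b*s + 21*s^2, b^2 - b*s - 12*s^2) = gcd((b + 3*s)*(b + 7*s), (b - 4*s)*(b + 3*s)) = b + 3*s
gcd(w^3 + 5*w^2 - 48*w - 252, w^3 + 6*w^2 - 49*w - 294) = w^2 - w - 42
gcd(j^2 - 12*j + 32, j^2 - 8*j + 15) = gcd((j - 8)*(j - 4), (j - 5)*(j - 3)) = 1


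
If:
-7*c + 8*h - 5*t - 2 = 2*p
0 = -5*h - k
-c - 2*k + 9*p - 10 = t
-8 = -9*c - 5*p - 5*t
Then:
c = 218/259 - 125*t/259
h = 44*t/259 + 261/259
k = -220*t/259 - 1305/259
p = 22/259 - 34*t/259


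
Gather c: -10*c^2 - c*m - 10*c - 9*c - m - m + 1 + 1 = -10*c^2 + c*(-m - 19) - 2*m + 2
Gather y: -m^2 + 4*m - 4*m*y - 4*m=-m^2 - 4*m*y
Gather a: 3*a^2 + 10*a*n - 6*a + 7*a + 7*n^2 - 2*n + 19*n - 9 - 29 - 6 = 3*a^2 + a*(10*n + 1) + 7*n^2 + 17*n - 44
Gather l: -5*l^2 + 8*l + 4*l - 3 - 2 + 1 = -5*l^2 + 12*l - 4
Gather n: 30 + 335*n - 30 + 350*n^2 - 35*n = 350*n^2 + 300*n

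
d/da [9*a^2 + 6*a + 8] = 18*a + 6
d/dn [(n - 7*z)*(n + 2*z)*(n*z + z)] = z*(3*n^2 - 10*n*z + 2*n - 14*z^2 - 5*z)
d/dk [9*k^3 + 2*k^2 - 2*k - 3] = 27*k^2 + 4*k - 2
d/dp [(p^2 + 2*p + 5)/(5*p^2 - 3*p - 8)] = (-13*p^2 - 66*p - 1)/(25*p^4 - 30*p^3 - 71*p^2 + 48*p + 64)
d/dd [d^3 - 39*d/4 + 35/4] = 3*d^2 - 39/4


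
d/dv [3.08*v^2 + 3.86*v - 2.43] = 6.16*v + 3.86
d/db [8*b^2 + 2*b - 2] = 16*b + 2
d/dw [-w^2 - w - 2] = -2*w - 1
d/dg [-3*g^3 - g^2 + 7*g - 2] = -9*g^2 - 2*g + 7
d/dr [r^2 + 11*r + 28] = 2*r + 11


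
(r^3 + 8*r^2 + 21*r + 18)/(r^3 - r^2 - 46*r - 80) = (r^2 + 6*r + 9)/(r^2 - 3*r - 40)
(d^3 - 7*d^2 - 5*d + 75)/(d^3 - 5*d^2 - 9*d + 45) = (d - 5)/(d - 3)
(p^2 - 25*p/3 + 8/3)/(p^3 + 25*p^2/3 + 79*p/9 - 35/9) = 3*(p - 8)/(3*p^2 + 26*p + 35)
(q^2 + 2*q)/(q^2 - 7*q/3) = 3*(q + 2)/(3*q - 7)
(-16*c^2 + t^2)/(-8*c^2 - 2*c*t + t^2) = (4*c + t)/(2*c + t)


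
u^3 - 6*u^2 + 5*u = u*(u - 5)*(u - 1)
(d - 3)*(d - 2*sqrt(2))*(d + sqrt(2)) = d^3 - 3*d^2 - sqrt(2)*d^2 - 4*d + 3*sqrt(2)*d + 12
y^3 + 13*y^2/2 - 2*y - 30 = (y - 2)*(y + 5/2)*(y + 6)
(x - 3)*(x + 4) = x^2 + x - 12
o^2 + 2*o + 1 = (o + 1)^2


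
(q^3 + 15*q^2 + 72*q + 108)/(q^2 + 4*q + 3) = (q^2 + 12*q + 36)/(q + 1)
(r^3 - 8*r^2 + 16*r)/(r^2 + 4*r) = (r^2 - 8*r + 16)/(r + 4)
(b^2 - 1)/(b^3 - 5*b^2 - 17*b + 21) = (b + 1)/(b^2 - 4*b - 21)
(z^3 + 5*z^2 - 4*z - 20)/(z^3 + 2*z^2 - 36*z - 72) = (z^2 + 3*z - 10)/(z^2 - 36)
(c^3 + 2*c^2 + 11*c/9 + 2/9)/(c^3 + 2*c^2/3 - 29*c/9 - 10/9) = (3*c^2 + 5*c + 2)/(3*c^2 + c - 10)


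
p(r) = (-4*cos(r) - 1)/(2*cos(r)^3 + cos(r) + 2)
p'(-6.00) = -0.16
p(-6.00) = -1.02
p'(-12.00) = -0.23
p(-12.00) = -1.08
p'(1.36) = 1.30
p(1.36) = -0.82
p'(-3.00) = -2.71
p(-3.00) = -3.18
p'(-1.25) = -0.99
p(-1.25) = -0.95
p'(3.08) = 1.07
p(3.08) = -3.03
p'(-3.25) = 1.97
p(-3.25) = -3.10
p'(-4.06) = 7.44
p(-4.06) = 1.51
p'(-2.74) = -24.41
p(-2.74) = -5.59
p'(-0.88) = -0.03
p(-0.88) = -1.12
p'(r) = (6*sin(r)*cos(r)^2 + sin(r))*(-4*cos(r) - 1)/(2*cos(r)^3 + cos(r) + 2)^2 + 4*sin(r)/(2*cos(r)^3 + cos(r) + 2)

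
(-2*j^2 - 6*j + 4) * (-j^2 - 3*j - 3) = 2*j^4 + 12*j^3 + 20*j^2 + 6*j - 12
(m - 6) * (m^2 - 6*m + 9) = m^3 - 12*m^2 + 45*m - 54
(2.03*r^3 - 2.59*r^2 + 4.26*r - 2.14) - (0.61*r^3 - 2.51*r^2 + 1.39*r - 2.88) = 1.42*r^3 - 0.0800000000000001*r^2 + 2.87*r + 0.74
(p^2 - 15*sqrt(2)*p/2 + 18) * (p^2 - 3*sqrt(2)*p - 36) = p^4 - 21*sqrt(2)*p^3/2 + 27*p^2 + 216*sqrt(2)*p - 648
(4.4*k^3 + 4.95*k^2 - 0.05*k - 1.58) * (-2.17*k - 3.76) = -9.548*k^4 - 27.2855*k^3 - 18.5035*k^2 + 3.6166*k + 5.9408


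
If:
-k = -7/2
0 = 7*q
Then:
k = 7/2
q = 0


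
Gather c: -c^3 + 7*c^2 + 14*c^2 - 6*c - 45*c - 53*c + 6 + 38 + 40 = -c^3 + 21*c^2 - 104*c + 84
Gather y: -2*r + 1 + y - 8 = -2*r + y - 7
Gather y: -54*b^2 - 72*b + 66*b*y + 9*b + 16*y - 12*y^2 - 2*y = -54*b^2 - 63*b - 12*y^2 + y*(66*b + 14)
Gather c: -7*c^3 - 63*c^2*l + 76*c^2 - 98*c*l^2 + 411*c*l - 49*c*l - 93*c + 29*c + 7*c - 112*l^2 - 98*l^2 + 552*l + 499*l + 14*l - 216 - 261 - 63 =-7*c^3 + c^2*(76 - 63*l) + c*(-98*l^2 + 362*l - 57) - 210*l^2 + 1065*l - 540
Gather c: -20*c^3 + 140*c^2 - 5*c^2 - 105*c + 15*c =-20*c^3 + 135*c^2 - 90*c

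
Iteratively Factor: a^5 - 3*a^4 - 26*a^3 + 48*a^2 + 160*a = (a + 4)*(a^4 - 7*a^3 + 2*a^2 + 40*a) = (a - 4)*(a + 4)*(a^3 - 3*a^2 - 10*a) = (a - 4)*(a + 2)*(a + 4)*(a^2 - 5*a) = a*(a - 4)*(a + 2)*(a + 4)*(a - 5)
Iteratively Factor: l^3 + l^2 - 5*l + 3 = (l + 3)*(l^2 - 2*l + 1) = (l - 1)*(l + 3)*(l - 1)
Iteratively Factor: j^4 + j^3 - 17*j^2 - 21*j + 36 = (j + 3)*(j^3 - 2*j^2 - 11*j + 12) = (j + 3)^2*(j^2 - 5*j + 4) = (j - 4)*(j + 3)^2*(j - 1)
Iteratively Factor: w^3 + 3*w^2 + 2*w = (w + 1)*(w^2 + 2*w) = (w + 1)*(w + 2)*(w)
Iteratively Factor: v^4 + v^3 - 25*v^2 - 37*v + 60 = (v - 5)*(v^3 + 6*v^2 + 5*v - 12) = (v - 5)*(v + 4)*(v^2 + 2*v - 3) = (v - 5)*(v + 3)*(v + 4)*(v - 1)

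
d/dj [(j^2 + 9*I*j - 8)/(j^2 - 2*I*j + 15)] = (-11*I*j^2 + 46*j + 119*I)/(j^4 - 4*I*j^3 + 26*j^2 - 60*I*j + 225)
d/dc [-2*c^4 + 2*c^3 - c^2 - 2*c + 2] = -8*c^3 + 6*c^2 - 2*c - 2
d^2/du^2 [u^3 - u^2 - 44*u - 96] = 6*u - 2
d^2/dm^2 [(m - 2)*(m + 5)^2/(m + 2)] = 2*(m^3 + 6*m^2 + 12*m - 28)/(m^3 + 6*m^2 + 12*m + 8)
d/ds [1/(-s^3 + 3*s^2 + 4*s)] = (3*s^2 - 6*s - 4)/(s^2*(-s^2 + 3*s + 4)^2)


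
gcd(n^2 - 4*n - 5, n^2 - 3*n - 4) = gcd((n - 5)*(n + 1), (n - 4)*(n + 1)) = n + 1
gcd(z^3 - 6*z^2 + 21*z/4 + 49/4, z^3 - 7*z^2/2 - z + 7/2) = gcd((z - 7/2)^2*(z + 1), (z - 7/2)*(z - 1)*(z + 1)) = z^2 - 5*z/2 - 7/2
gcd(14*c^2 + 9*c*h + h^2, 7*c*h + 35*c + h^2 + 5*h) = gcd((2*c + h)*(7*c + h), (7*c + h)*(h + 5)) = 7*c + h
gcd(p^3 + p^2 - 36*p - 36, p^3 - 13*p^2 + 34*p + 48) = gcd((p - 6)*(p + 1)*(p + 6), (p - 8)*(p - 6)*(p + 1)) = p^2 - 5*p - 6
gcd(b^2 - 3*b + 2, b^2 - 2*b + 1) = b - 1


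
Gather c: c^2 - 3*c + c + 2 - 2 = c^2 - 2*c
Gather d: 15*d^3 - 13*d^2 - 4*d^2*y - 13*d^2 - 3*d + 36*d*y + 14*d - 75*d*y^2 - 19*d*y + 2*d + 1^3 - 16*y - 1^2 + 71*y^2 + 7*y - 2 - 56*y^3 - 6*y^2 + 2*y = 15*d^3 + d^2*(-4*y - 26) + d*(-75*y^2 + 17*y + 13) - 56*y^3 + 65*y^2 - 7*y - 2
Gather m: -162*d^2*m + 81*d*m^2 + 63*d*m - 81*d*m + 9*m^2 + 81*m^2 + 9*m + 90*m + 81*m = m^2*(81*d + 90) + m*(-162*d^2 - 18*d + 180)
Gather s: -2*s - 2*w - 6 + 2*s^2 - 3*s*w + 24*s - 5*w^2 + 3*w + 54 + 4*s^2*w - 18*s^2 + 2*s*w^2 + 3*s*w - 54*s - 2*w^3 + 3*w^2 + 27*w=s^2*(4*w - 16) + s*(2*w^2 - 32) - 2*w^3 - 2*w^2 + 28*w + 48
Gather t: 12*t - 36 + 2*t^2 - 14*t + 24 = 2*t^2 - 2*t - 12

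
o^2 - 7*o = o*(o - 7)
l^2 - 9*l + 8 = (l - 8)*(l - 1)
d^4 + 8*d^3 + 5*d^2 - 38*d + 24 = (d - 1)^2*(d + 4)*(d + 6)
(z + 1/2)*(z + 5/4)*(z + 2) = z^3 + 15*z^2/4 + 33*z/8 + 5/4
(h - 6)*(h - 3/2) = h^2 - 15*h/2 + 9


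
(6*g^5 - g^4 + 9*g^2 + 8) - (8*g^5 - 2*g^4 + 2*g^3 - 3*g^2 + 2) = -2*g^5 + g^4 - 2*g^3 + 12*g^2 + 6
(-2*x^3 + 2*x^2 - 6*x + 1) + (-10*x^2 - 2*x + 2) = -2*x^3 - 8*x^2 - 8*x + 3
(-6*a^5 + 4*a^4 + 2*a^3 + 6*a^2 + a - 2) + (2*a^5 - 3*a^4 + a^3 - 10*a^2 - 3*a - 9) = -4*a^5 + a^4 + 3*a^3 - 4*a^2 - 2*a - 11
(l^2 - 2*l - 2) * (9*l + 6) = 9*l^3 - 12*l^2 - 30*l - 12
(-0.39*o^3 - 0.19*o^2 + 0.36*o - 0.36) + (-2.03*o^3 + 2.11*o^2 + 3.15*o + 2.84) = -2.42*o^3 + 1.92*o^2 + 3.51*o + 2.48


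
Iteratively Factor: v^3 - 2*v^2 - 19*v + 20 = (v + 4)*(v^2 - 6*v + 5) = (v - 1)*(v + 4)*(v - 5)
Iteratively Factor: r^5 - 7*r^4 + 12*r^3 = (r)*(r^4 - 7*r^3 + 12*r^2) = r^2*(r^3 - 7*r^2 + 12*r) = r^2*(r - 3)*(r^2 - 4*r) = r^3*(r - 3)*(r - 4)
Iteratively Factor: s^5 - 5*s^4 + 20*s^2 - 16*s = (s - 4)*(s^4 - s^3 - 4*s^2 + 4*s) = (s - 4)*(s + 2)*(s^3 - 3*s^2 + 2*s) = (s - 4)*(s - 2)*(s + 2)*(s^2 - s) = s*(s - 4)*(s - 2)*(s + 2)*(s - 1)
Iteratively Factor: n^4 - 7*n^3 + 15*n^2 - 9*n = (n)*(n^3 - 7*n^2 + 15*n - 9) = n*(n - 1)*(n^2 - 6*n + 9) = n*(n - 3)*(n - 1)*(n - 3)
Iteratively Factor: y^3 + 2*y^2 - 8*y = (y - 2)*(y^2 + 4*y) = y*(y - 2)*(y + 4)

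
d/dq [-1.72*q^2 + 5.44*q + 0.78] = 5.44 - 3.44*q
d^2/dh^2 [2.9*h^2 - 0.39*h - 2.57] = 5.80000000000000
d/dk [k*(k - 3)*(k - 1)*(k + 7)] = 4*k^3 + 9*k^2 - 50*k + 21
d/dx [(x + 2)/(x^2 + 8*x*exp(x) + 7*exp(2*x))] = (x^2 + 8*x*exp(x) - 2*(x + 2)*(4*x*exp(x) + x + 7*exp(2*x) + 4*exp(x)) + 7*exp(2*x))/(x^2 + 8*x*exp(x) + 7*exp(2*x))^2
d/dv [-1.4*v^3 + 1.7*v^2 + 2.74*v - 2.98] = -4.2*v^2 + 3.4*v + 2.74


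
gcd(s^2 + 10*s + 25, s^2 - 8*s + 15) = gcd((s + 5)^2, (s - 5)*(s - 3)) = 1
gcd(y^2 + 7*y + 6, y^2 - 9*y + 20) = 1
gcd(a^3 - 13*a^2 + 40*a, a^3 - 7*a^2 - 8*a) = a^2 - 8*a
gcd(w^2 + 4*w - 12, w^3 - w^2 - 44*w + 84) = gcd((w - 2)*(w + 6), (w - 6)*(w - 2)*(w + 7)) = w - 2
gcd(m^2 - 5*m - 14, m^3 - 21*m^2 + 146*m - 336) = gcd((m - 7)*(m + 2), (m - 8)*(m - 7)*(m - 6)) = m - 7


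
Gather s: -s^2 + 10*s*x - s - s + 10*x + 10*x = -s^2 + s*(10*x - 2) + 20*x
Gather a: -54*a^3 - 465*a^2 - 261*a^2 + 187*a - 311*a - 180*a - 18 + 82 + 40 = -54*a^3 - 726*a^2 - 304*a + 104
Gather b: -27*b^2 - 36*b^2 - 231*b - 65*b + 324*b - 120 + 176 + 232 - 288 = -63*b^2 + 28*b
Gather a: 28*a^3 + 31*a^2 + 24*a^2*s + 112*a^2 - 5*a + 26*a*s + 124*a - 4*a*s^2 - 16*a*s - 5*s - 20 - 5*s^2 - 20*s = 28*a^3 + a^2*(24*s + 143) + a*(-4*s^2 + 10*s + 119) - 5*s^2 - 25*s - 20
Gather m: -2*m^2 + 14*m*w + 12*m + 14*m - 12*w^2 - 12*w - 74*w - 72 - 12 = -2*m^2 + m*(14*w + 26) - 12*w^2 - 86*w - 84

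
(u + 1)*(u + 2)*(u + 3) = u^3 + 6*u^2 + 11*u + 6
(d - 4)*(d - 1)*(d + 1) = d^3 - 4*d^2 - d + 4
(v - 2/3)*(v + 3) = v^2 + 7*v/3 - 2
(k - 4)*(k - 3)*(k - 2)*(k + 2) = k^4 - 7*k^3 + 8*k^2 + 28*k - 48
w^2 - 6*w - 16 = (w - 8)*(w + 2)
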